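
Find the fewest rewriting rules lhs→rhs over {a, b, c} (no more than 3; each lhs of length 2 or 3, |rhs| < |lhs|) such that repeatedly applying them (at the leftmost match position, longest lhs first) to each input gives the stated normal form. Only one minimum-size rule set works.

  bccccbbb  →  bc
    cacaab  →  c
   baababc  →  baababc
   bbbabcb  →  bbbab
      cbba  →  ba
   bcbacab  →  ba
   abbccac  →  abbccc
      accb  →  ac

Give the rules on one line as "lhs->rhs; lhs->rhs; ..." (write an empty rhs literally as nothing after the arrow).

  | bccccbbb => bcccbb => bccb => bc
  | cacaab => ccaab => ccab => ccb => c
  | baababc
  | bbbabcb => bbbab

ca->c; cb->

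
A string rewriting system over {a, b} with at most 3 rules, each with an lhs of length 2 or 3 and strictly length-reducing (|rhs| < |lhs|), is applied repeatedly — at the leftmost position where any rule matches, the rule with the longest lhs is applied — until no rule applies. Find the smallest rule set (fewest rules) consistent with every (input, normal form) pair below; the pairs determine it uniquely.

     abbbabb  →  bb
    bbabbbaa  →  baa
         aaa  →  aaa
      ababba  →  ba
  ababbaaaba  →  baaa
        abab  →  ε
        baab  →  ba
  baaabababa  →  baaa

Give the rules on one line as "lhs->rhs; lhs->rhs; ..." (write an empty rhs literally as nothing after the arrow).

ab->; bba->ba

  | abbbabb => bbabb => babb => bb
  | bbabbbaa => babbbaa => bbbaa => bbaa => baa
  | aaa
  | ababba => abba => ba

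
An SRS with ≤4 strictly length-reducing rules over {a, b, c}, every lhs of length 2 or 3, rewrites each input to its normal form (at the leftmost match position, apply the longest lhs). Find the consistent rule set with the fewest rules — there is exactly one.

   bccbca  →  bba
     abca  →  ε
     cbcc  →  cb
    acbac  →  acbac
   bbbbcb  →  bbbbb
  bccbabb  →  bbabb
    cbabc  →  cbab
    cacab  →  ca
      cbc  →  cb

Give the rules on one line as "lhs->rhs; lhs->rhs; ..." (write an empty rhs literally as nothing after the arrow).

  | bccbca => bcbca => bbca => bba
  | abca => aba => ε
  | cbcc => cbc => cb
  | acbac

aba->; bc->b; cab->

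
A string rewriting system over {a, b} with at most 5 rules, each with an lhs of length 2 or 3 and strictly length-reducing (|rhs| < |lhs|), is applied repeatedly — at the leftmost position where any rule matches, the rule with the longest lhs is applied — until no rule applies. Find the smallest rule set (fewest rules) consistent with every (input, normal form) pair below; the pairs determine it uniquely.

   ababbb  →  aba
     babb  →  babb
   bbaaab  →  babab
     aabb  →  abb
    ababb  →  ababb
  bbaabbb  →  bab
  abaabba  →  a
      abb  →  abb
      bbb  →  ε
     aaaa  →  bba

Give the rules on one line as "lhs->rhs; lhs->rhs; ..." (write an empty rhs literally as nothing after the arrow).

aa->a; aaa->bb; baa->ab; bbb->

  | ababbb => aba
  | babb
  | bbaaab => babab
  | aabb => abb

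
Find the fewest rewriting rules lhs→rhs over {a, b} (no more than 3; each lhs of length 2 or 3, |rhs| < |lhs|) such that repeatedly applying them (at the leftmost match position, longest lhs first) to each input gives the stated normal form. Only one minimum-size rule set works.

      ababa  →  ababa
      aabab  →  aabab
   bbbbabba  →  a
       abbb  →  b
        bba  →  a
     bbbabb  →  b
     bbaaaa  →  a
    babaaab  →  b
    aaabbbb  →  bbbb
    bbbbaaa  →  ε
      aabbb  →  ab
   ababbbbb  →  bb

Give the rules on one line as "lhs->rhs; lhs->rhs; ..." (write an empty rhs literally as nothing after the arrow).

aaa->; abb->; bba->a

  | ababa
  | aabab
  | bbbbabba => bbabba => abba => a
  | abbb => b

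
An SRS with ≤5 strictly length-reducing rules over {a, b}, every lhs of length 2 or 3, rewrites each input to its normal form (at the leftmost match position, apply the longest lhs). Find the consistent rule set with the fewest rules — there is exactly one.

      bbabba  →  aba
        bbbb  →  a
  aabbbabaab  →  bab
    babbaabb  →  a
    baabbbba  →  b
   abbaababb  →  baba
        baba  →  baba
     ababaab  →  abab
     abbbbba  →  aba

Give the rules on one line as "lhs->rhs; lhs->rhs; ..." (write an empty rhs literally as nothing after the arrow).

aa->b; abb->a; baa->; bb->a

  | bbabba => aabba => bbba => aba
  | bbbb => abb => a
  | aabbbabaab => bbbbabaab => abbabaab => aabaab => bbaab => aaab => bab
  | babbaabb => baaabb => abb => a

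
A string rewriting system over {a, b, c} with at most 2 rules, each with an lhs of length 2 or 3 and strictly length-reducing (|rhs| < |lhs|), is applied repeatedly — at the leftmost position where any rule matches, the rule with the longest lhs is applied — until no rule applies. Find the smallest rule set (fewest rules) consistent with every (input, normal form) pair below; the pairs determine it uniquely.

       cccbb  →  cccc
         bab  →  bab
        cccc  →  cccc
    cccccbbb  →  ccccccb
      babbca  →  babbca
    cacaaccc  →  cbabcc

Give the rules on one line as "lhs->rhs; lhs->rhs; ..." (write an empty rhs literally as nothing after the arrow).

  | cccbb => cccc
  | bab
  | cccc
  | cccccbbb => ccccccb

ac->b; cbb->cc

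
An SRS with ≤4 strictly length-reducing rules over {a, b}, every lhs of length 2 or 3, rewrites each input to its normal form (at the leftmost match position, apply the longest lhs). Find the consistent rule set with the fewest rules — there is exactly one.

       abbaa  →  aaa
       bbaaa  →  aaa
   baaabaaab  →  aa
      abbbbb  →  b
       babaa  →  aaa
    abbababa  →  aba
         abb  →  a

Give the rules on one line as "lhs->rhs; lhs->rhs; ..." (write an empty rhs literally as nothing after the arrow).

  | abbaa => aaa
  | bbaaa => aaa
  | baaabaaab => aaabaaab => aaaab => aa
  | abbbbb => aabb => b

aab->; baa->aa; bb->; bbb->a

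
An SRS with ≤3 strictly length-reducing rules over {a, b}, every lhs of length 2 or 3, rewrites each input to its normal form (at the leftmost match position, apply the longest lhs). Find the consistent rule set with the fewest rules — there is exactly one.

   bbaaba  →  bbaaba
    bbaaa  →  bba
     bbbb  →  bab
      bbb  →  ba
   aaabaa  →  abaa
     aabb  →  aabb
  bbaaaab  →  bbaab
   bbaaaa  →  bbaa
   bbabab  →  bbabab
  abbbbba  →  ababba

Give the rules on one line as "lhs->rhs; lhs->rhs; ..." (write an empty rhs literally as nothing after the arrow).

aaa->a; bbb->ba

  | bbaaba
  | bbaaa => bba
  | bbbb => bab
  | bbb => ba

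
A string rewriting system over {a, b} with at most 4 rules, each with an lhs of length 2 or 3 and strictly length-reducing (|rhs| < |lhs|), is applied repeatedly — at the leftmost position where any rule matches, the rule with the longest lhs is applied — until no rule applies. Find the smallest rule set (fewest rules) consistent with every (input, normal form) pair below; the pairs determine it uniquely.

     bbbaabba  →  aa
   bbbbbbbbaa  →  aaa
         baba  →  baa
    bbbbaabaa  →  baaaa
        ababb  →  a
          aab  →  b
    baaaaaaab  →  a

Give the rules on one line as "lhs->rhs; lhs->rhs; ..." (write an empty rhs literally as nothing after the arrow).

  | bbbaabba => aabba => abba => bba => aa
  | bbbbbbbbaa => bbbbbaa => bbaa => aaa
  | baba => baa
  | bbbbaabaa => baabaa => baaaa

ab->b; aba->aa; bb->a; bbb->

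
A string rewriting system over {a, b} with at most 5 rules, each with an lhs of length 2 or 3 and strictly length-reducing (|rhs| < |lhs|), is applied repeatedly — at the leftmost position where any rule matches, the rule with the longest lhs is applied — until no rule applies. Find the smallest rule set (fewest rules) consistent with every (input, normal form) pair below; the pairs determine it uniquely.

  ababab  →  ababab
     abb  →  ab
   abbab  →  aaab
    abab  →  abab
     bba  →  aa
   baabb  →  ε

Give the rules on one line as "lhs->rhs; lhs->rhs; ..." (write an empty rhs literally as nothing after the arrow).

baa->b; bb->b; bba->aa; bbb->

  | ababab
  | abb => ab
  | abbab => aaab
  | abab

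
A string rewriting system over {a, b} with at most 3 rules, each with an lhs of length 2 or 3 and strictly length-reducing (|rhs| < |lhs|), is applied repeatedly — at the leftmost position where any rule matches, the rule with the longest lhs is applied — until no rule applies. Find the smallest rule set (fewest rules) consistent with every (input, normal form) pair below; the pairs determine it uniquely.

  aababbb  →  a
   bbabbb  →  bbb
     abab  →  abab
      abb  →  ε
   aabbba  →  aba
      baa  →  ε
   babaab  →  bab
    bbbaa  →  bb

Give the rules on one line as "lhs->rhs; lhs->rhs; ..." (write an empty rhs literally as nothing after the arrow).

  | aababbb => aabb => a
  | bbabbb => bbb
  | abab
  | abb => ε

abb->; baa->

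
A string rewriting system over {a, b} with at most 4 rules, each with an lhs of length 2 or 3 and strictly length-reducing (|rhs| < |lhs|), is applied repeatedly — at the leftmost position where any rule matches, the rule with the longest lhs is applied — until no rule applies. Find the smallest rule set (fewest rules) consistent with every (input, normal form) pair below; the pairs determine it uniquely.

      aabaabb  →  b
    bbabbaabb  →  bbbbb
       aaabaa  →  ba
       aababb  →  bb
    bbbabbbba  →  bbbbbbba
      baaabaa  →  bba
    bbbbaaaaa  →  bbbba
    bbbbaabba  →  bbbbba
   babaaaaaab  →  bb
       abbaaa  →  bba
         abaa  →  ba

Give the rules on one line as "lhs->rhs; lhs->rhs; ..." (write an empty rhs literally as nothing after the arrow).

  | aabaabb => aabb => b
  | bbabbaabb => bbbbaabb => bbbbb
  | aaabaa => abaa => baa => ba
  | aababb => abb => bb

aa->a; aaa->a; aab->; ab->b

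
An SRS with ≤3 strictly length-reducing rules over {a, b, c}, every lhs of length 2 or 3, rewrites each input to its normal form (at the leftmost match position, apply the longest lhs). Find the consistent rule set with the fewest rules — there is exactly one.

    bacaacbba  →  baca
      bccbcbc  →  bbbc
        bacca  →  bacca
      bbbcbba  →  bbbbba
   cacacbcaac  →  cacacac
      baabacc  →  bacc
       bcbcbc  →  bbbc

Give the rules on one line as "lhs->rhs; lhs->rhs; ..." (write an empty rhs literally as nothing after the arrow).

  | bacaacbba => bacacbba => bacabba => bacaba => bacaa => baca
  | bccbcbc => bcbcbc => bbcbc => bbbc
  | bacca
  | bbbcbba => bbbbba

aa->a; ab->a; cb->b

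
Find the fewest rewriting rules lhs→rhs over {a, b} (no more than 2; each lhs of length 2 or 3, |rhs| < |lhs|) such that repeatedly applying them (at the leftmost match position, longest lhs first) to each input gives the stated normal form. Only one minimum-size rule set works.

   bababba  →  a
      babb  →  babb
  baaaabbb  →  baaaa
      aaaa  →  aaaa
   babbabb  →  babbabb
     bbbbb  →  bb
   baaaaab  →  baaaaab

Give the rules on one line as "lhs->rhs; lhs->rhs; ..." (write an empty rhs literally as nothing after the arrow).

aba->; bbb->

  | bababba => bbba => a
  | babb
  | baaaabbb => baaaa
  | aaaa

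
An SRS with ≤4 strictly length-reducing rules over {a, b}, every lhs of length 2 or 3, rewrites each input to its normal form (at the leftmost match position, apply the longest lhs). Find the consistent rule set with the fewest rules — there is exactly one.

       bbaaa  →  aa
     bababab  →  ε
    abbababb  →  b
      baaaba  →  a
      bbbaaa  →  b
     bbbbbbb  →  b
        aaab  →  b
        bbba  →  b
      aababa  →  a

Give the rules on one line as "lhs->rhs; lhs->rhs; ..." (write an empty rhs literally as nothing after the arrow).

  | bbaaa => aaa => aa
  | bababab => bbabab => abab => bab => bb => ε
  | abbababb => bbababb => ababb => babb => bbb => b
  | baaaba => baaba => baba => bba => a

aaa->aa; ab->b; ba->b; bb->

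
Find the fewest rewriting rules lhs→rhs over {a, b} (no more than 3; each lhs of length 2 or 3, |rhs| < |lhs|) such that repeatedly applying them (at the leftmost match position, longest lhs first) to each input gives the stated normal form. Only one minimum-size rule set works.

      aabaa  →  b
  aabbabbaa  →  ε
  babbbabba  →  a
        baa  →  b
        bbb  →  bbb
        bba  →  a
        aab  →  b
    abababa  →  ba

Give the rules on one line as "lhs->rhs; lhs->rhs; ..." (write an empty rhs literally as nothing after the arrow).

  | aabaa => baa => b
  | aabbabbaa => bbabbaa => abbaa => bbaa => aa => ε
  | babbbabba => bbbbabba => bbabba => abba => bba => a
  | baa => b

aa->; ab->b; bba->a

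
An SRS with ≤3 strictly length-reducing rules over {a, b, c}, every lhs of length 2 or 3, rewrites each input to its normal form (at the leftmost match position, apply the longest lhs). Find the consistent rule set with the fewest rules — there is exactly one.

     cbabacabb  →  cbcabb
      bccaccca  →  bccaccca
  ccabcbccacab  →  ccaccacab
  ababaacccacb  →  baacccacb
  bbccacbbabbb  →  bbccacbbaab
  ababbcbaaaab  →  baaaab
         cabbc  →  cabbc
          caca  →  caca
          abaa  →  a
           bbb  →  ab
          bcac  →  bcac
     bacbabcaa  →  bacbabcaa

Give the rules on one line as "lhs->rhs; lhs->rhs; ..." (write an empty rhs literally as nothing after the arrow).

aba->; bbb->ab; bcb->

  | cbabacabb => cbcabb
  | bccaccca
  | ccabcbccacab => ccaccacab
  | ababaacccacb => baacccacb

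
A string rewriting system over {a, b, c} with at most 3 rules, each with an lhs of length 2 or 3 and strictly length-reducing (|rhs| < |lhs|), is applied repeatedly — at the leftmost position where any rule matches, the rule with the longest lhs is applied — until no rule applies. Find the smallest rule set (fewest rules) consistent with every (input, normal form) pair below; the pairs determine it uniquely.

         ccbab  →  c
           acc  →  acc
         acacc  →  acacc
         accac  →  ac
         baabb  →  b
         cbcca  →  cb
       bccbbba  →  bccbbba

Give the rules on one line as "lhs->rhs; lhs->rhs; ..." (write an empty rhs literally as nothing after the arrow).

  | ccbab => cab => c
  | acc
  | acacc
  | accac => ac

ab->; cba->a; cca->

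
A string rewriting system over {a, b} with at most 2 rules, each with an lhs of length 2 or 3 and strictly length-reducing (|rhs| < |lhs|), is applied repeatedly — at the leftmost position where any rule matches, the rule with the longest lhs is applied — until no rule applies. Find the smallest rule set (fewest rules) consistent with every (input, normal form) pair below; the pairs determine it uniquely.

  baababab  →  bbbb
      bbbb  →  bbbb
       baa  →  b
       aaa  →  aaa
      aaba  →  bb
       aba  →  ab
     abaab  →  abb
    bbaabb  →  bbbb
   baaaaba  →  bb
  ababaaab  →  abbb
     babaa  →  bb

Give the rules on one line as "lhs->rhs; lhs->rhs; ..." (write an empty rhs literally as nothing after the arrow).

  | baababab => bababab => bbabab => bbbab => bbbb
  | bbbb
  | baa => ba => b
  | aaa

aab->bb; ba->b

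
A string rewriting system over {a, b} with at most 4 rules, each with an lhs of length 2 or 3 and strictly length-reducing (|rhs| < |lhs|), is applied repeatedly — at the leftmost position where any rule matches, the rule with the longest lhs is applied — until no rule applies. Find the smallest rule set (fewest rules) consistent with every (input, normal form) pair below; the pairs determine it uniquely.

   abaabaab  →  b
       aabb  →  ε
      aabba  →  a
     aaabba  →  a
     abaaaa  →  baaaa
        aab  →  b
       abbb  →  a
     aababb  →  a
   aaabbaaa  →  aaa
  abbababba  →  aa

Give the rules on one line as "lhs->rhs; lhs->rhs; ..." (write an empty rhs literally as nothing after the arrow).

ab->b; bb->; bbb->a

  | abaabaab => baabaab => babaab => bbaab => aab => ab => b
  | aabb => abb => bb => ε
  | aabba => abba => bba => a
  | aaabba => aabba => abba => bba => a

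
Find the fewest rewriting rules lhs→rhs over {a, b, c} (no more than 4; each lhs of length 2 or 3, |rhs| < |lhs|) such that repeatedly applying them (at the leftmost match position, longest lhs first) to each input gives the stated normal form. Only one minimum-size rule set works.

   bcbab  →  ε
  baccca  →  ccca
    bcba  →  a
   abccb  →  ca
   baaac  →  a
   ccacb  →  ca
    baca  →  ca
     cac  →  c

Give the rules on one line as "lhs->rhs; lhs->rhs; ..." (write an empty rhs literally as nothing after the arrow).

  | bcbab => baab => ab => ε
  | baccca => ccca
  | bcba => baa => a
  | abccb => ccb => ca

ab->; ac->; ba->; cb->a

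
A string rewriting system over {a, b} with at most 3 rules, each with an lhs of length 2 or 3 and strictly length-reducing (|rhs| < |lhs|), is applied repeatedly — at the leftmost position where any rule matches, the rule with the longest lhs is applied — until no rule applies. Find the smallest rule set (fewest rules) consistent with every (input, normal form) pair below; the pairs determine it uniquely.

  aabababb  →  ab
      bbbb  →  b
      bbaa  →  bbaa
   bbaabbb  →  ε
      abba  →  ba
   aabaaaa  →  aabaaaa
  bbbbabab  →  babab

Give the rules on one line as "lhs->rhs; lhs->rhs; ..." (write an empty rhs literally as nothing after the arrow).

abb->b; bbb->

  | aabababb => aababb => aabb => ab
  | bbbb => b
  | bbaa
  | bbaabbb => bbabb => bbb => ε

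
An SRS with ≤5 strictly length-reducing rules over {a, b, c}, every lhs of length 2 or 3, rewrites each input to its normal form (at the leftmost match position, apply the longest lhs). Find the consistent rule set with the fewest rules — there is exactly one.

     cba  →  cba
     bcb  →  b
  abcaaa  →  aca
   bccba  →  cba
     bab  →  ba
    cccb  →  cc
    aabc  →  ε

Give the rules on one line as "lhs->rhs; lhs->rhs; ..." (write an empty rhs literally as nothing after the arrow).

aa->; ab->a; bc->; ccb->c

  | cba
  | bcb => b
  | abcaaa => acaaa => aca
  | bccba => cba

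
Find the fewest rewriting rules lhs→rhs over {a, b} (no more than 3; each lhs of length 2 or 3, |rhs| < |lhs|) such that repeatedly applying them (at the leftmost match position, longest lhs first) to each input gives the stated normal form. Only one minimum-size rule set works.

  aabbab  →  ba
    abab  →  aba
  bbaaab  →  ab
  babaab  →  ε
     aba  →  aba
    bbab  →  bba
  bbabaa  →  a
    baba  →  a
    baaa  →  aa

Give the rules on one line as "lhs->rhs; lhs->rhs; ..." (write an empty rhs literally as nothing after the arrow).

aab->; baa->a; bab->ba

  | aabbab => bab => ba
  | abab => aba
  | bbaaab => baab => ab
  | babaab => baaab => aab => ε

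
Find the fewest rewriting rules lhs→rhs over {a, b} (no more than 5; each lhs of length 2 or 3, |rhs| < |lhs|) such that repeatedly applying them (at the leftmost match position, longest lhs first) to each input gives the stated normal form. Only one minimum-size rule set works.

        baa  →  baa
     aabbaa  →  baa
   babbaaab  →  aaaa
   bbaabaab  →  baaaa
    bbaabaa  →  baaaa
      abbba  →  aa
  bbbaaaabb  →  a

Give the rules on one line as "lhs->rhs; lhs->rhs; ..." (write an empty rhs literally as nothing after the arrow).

  | baa
  | aabbaa => abbaa => bbaa => baa
  | babbaaab => bbbaaab => abaaab => aaaab => aaaa
  | bbaabaab => baabaab => baaaab => baaaa

ab->a; abb->bb; bb->a; bba->ba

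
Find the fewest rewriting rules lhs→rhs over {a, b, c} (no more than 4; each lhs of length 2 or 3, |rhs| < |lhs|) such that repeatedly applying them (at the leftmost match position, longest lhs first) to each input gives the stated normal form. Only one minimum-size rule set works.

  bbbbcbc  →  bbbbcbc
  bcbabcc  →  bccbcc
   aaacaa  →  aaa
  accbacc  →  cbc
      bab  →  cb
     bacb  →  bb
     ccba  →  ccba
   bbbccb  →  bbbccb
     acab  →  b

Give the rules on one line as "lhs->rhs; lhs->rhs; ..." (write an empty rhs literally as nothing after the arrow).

  | bbbbcbc
  | bcbabcc => bccbcc
  | aaacaa => aaa
  | accbacc => cbacc => cbc

ac->; aca->; bab->cb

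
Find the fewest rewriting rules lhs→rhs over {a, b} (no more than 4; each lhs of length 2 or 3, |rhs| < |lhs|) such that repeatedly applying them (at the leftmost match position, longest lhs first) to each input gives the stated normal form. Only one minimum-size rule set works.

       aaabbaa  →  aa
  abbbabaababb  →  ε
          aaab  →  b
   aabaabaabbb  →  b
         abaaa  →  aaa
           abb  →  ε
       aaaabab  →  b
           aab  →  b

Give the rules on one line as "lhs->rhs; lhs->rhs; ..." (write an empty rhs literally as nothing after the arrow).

  | aaabbaa => aabbaa => abbaa => bbaa => aa
  | abbbabaababb => bbbabaababb => babaababb => abaababb => baababb => aababb => ababb => babb => abb => bb => ε
  | aaab => aab => ab => b
  | aabaabaabbb => abaabaabbb => baabaabbb => aabaabbb => abaabbb => baabbb => aabbb => abbb => bbb => b

ab->b; ba->a; bb->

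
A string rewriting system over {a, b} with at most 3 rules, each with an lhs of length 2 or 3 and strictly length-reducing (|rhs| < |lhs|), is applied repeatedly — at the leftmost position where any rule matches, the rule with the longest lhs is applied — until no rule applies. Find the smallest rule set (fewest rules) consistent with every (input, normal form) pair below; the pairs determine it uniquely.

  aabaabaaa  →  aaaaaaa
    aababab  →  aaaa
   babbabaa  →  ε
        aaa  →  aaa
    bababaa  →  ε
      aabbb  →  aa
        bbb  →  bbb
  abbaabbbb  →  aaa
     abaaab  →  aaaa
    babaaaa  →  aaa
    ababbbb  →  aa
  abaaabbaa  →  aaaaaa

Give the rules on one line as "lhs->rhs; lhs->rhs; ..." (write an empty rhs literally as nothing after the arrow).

ab->a; baa->

  | aabaabaaa => aaaabaaa => aaaaaaa
  | aababab => aaabab => aaaab => aaaa
  | babbabaa => bababaa => baabaa => baa => ε
  | aaa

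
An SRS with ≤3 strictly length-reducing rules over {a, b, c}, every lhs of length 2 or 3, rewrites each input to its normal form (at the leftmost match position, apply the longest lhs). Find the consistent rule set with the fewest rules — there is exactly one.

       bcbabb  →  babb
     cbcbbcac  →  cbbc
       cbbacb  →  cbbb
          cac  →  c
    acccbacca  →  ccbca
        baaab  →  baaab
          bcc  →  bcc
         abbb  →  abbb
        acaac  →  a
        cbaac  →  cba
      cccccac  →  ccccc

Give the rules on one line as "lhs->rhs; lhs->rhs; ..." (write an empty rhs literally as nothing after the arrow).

  | bcbabb => babb
  | cbcbbcac => cbbcac => cbbc
  | cbbacb => cbbb
  | cac => c

ac->; bcb->b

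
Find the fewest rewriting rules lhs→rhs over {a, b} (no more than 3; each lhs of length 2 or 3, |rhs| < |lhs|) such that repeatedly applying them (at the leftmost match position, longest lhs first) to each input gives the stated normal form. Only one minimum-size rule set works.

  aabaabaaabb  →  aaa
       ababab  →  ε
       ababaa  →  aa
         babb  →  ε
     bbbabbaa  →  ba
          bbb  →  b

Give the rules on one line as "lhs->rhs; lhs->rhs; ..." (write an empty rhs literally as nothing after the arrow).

  | aabaabaaabb => aaabaaabb => aaaaabb => aaaab => aaa
  | ababab => abab => ab => ε
  | ababaa => abaa => aa
  | babb => bb => ε

ab->; bb->; bba->b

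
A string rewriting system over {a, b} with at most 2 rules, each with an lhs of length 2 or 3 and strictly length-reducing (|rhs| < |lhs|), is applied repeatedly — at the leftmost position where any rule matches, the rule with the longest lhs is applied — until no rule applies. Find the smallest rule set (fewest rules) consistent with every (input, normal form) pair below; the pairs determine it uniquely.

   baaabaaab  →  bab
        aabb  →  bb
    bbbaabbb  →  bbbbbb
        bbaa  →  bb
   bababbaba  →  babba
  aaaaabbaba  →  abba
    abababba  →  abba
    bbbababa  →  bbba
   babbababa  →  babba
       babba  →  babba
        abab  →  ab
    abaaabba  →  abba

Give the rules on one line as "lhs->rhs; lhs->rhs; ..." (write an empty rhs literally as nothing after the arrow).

  | baaabaaab => babaaab => baaab => bab
  | aabb => bb
  | bbbaabbb => bbbbbb
  | bbaa => bb

aa->; aba->a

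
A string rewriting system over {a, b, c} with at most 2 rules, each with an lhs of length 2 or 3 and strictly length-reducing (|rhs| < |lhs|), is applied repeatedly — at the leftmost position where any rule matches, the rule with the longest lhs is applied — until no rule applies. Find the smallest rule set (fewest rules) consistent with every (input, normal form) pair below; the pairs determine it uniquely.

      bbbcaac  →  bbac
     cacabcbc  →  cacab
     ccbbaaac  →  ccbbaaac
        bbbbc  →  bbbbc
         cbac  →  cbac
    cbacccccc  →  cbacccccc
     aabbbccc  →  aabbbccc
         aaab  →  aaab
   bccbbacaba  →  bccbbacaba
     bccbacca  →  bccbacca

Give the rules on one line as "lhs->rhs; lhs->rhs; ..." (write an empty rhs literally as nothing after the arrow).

bca->; cbc->

  | bbbcaac => bbac
  | cacabcbc => cacab
  | ccbbaaac
  | bbbbc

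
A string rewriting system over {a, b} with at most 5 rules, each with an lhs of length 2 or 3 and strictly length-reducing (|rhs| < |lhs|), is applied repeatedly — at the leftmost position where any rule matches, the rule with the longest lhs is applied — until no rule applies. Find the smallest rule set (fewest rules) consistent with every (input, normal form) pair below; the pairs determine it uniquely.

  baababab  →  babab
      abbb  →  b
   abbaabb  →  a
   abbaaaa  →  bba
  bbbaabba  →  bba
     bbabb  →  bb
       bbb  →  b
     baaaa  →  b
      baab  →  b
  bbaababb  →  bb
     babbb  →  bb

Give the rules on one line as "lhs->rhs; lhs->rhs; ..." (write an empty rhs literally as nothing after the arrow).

  | baababab => bbbabab => babab
  | abbb => b
  | abbaabb => aabb => a
  | abbaaaa => aaaa => bba

aaa->bb; abb->; baa->bb; bbb->b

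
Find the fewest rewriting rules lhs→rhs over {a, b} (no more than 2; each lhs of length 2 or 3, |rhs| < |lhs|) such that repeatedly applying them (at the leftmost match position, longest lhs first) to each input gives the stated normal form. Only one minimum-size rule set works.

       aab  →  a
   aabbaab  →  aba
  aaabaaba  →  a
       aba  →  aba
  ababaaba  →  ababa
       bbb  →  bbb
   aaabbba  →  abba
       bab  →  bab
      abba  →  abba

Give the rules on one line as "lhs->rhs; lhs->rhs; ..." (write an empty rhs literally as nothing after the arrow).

aa->a; aab->a

  | aab => a
  | aabbaab => abaab => aba
  | aaabaaba => aabaaba => aaaba => aaba => aa => a
  | aba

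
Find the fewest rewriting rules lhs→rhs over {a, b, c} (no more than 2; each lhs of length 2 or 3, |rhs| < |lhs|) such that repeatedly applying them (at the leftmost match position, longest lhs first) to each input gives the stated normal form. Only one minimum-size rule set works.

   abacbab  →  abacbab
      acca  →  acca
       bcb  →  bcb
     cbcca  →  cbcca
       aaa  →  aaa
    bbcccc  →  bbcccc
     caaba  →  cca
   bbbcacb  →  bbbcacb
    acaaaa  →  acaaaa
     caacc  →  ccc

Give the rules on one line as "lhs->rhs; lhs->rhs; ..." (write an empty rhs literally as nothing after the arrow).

  | abacbab
  | acca
  | bcb
  | cbcca

aab->c; aac->c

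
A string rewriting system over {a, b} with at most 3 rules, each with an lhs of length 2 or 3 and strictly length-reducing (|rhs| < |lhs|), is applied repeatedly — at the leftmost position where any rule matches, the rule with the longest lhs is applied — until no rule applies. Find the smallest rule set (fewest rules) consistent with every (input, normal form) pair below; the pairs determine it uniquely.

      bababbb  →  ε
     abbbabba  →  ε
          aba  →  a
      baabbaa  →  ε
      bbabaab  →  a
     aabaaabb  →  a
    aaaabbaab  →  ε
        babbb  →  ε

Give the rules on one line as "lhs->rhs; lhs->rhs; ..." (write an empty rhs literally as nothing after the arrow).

  | bababbb => babbb => bbb => ab => ε
  | abbbabba => bbabba => aabba => bba => aa => ε
  | aba => a
  | baabbaa => bbbaa => abaa => aa => ε

aa->; ab->; bb->a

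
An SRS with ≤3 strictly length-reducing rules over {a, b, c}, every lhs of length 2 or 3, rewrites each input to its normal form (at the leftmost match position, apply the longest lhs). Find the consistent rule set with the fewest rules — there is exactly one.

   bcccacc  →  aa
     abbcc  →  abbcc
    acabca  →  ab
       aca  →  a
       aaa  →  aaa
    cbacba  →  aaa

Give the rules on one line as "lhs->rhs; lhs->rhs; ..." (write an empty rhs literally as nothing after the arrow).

  | bcccacc => bccaac => bcac => baa => aa
  | abbcc
  | acabca => abca => ab
  | aca => a

ba->a; ca->; cac->aa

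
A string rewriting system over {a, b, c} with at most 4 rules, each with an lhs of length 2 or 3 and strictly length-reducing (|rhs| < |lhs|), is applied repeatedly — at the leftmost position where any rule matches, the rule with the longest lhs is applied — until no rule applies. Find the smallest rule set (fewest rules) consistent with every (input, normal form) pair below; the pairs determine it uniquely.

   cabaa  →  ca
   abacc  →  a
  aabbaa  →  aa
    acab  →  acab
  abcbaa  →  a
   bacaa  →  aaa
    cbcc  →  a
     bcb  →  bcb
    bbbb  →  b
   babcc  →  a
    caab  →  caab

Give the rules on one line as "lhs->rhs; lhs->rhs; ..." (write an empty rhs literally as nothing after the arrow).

aba->; ba->c; bb->b; cc->a

  | cabaa => ca
  | abacc => cc => a
  | aabbaa => aabaa => aa
  | acab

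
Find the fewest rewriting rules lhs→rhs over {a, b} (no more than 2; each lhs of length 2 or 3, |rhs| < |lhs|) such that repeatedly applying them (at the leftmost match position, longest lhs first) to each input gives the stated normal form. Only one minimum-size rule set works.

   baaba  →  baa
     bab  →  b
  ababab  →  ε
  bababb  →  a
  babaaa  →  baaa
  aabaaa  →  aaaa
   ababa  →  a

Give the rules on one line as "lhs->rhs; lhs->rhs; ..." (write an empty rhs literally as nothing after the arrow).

  | baaba => baa
  | bab => b
  | ababab => abab => ab => ε
  | bababb => babb => bb => a

ab->; bb->a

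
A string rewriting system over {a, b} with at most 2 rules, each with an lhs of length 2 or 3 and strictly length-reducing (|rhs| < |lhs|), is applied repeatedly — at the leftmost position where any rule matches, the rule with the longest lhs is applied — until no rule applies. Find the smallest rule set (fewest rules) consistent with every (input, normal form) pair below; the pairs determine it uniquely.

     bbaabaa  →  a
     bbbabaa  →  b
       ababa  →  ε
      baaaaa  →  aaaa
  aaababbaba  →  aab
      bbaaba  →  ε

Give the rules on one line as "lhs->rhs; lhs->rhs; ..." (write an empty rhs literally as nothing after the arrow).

  | bbaabaa => babaa => baa => a
  | bbbabaa => bbbaa => bba => b
  | ababa => ba => ε
  | baaaaa => aaaa

aba->; ba->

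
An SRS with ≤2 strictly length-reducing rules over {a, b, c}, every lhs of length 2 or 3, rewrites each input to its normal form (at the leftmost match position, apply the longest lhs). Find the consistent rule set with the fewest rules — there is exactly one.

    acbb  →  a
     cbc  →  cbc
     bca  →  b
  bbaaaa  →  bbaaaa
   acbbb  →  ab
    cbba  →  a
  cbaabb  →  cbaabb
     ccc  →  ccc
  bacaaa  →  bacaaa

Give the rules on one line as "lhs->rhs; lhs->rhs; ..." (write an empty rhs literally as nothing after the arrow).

  | acbb => a
  | cbc
  | bca => b
  | bbaaaa

bca->b; cbb->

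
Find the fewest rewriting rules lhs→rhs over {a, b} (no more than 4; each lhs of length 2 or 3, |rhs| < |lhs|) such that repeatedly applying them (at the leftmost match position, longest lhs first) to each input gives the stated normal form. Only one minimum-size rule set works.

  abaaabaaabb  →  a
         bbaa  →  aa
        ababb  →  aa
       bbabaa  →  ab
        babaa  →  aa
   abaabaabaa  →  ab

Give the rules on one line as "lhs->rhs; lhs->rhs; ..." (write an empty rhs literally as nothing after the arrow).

  | abaaabaaabb => abaabaaabb => ababaaabb => abbaaabb => aaaabb => aaabb => aabb => abb => a
  | bbaa => aa
  | ababb => abbb => aa
  | bbabaa => abaa => aba => ab

aab->ab; ba->b; bb->; bbb->a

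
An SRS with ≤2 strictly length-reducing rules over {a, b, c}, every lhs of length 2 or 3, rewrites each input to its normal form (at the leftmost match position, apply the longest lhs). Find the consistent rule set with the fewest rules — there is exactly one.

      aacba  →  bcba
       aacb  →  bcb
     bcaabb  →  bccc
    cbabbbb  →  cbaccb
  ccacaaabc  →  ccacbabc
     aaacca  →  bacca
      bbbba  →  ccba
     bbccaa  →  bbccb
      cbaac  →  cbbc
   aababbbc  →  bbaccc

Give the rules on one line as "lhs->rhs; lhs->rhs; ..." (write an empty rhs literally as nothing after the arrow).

  | aacba => bcba
  | aacb => bcb
  | bcaabb => bcbbb => bccc
  | cbabbbb => cbaccb

aa->b; bbb->cc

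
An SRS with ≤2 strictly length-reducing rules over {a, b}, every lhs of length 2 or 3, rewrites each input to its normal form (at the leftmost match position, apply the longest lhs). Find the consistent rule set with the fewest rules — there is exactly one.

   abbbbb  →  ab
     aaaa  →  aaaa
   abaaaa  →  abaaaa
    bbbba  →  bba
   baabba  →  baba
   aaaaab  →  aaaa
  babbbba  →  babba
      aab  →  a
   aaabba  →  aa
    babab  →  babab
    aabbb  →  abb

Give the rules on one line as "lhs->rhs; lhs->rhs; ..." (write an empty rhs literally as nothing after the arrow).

aab->a; bbb->b

  | abbbbb => abbb => ab
  | aaaa
  | abaaaa
  | bbbba => bba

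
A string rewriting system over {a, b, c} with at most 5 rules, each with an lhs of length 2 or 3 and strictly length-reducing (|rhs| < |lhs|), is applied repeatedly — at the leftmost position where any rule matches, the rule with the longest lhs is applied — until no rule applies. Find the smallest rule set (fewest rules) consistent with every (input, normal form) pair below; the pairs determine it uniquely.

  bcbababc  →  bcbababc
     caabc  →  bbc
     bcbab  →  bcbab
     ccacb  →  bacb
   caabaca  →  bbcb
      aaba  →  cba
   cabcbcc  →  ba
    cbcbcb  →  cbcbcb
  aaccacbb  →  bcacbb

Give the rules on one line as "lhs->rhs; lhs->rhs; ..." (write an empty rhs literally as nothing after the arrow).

aa->c; aca->cb; bcc->aa; cc->b

  | bcbababc
  | caabc => ccbc => bbc
  | bcbab
  | ccacb => bacb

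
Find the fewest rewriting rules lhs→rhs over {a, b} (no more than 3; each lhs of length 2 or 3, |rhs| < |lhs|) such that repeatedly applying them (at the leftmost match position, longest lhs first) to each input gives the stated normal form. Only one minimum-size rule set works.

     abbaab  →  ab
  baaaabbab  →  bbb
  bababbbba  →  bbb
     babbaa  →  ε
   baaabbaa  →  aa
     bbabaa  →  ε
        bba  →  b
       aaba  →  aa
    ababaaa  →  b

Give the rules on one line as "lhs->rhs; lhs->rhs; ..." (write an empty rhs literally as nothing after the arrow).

  | abbaab => abab => ab
  | baaaabbab => aaabbab => bbbab => bbb
  | bababbbba => babbbba => bbbba => bbb
  | babbaa => bbaa => ba => ε

aaa->b; ba->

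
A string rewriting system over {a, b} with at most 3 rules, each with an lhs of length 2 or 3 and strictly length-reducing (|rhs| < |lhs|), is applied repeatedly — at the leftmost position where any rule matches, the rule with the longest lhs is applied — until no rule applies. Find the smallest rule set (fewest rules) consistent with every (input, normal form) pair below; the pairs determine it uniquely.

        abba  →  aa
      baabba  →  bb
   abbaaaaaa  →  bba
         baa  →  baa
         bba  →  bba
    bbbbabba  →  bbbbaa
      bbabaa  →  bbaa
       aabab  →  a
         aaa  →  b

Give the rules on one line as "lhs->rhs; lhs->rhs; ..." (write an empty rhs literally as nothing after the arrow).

  | abba => aa
  | baabba => baaa => bb
  | abbaaaaaa => aaaaaaa => baaaa => bba
  | baa

aaa->b; ab->; abb->a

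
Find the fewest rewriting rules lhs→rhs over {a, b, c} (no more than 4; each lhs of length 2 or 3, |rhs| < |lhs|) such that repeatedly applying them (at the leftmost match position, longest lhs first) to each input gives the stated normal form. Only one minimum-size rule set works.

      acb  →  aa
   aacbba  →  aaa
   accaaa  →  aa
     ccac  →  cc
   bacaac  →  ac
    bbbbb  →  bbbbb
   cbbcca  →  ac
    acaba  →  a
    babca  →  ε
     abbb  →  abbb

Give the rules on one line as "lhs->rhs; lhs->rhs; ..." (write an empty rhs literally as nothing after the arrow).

ba->; bc->c; ca->; cb->a

  | acb => aa
  | aacbba => aaaba => aaa
  | accaaa => acaa => aa
  | ccac => cc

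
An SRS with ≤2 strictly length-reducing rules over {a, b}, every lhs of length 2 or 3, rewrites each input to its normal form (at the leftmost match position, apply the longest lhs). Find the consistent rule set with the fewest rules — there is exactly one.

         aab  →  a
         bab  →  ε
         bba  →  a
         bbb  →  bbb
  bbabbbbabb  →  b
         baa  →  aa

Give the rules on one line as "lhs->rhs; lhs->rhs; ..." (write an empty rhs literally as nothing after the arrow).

ab->; ba->a

  | aab => a
  | bab => ab => ε
  | bba => ba => a
  | bbb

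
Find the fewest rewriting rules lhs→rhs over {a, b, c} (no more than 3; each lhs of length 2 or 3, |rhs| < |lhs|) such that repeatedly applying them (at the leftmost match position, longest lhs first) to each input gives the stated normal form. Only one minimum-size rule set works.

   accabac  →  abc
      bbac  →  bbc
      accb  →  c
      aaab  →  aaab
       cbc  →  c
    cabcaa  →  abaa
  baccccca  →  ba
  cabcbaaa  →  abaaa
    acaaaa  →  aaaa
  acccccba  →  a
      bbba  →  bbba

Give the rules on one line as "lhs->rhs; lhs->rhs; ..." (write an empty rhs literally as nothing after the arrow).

ac->c; ca->a; cb->

  | accabac => ccabac => cabac => abac => abc
  | bbac => bbc
  | accb => ccb => c
  | aaab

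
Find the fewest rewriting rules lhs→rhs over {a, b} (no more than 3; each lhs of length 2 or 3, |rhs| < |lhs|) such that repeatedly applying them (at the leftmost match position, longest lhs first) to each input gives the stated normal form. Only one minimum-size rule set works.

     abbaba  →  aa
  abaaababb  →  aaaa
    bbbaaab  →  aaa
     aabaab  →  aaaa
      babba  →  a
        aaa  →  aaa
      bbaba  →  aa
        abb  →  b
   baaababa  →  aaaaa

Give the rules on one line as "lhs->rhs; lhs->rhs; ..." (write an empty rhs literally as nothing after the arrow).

  | abbaba => baba => aba => aa
  | abaaababb => aaaababb => aaaaabb => aaaab => aaaa
  | bbbaaab => bbaaab => baaab => aaab => aaa
  | aabaab => aaaab => aaaa

ab->a; abb->b; ba->a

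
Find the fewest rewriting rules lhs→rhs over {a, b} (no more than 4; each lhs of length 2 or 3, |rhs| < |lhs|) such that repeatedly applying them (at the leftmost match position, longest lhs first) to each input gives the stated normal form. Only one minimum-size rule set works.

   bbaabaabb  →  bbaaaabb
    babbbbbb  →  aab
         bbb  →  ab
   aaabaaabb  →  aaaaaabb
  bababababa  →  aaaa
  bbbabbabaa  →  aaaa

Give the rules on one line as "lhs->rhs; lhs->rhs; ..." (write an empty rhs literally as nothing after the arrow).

aba->aa; bab->; bbb->ab

  | bbaabaabb => bbaaaabb
  | babbbbbb => bbbbb => abbb => aab
  | bbb => ab
  | aaabaaabb => aaaaaabb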